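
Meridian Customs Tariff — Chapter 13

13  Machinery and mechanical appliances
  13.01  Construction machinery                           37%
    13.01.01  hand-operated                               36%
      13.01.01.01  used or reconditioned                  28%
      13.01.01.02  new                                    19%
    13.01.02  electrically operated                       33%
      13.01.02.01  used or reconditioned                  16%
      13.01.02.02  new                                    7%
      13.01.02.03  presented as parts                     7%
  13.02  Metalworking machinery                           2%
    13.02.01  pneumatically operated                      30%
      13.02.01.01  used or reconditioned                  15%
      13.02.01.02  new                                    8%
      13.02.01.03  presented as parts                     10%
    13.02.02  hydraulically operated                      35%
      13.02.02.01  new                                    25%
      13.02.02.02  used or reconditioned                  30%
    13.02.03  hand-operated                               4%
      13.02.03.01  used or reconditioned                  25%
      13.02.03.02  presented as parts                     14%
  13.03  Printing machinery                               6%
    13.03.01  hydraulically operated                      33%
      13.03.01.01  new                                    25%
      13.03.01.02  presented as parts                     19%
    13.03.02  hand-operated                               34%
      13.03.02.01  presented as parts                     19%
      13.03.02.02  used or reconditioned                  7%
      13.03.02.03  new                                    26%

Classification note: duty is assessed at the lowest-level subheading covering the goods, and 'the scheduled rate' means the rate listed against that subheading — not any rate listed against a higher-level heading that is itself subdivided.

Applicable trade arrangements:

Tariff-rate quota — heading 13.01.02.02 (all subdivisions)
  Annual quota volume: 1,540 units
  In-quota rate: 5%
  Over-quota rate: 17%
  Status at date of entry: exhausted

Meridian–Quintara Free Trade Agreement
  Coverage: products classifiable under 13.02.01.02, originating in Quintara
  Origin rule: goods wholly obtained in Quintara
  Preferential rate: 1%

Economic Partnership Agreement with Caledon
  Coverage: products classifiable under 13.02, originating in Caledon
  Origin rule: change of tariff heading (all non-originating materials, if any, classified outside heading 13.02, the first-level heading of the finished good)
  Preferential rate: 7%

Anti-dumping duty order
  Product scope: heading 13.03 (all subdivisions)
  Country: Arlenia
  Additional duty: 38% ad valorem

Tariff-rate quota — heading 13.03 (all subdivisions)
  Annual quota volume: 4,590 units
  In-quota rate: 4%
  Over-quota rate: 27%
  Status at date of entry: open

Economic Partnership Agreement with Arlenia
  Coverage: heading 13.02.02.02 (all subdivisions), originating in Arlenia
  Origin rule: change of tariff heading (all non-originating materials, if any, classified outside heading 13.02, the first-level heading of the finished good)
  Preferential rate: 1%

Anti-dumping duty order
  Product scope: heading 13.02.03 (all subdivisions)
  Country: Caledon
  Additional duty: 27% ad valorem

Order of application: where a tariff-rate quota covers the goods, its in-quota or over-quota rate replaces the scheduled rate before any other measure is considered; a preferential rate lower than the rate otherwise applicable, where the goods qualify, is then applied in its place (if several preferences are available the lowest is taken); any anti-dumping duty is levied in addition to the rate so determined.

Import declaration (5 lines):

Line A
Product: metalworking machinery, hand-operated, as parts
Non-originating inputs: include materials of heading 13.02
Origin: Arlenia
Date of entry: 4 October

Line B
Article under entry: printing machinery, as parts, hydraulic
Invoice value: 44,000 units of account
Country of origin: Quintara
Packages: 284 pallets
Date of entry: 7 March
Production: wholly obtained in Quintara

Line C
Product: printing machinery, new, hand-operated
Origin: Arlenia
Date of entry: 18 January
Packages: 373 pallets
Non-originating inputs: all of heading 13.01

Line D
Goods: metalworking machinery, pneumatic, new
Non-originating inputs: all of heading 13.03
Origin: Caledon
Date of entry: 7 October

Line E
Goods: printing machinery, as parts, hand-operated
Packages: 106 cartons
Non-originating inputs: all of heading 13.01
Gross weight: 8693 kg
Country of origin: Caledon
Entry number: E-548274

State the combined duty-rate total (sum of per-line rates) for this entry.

Line A: metalworking → 13.02; hand-operated → 13.02.03; as parts → 13.02.03.02. Scheduled 14%. Arlenia agreement on 13.02.02.02: 13.02.03.02 not covered. → 14%.
Line B: printing → 13.03; hydraulic → 13.03.01; as parts → 13.03.01.02. Scheduled 19%. quota on 13.03 open → in-quota 4%; Quintara agreement on 13.02.01.02: 13.03.01.02 not covered. → 4%.
Line C: printing → 13.03; hand-operated → 13.03.02; new → 13.03.02.03. Scheduled 26%. quota on 13.03 open → in-quota 4%; Arlenia agreement on 13.02.02.02: 13.03.02.03 not covered; anti-dumping (Arlenia, 13.03): +38%; total 4% + 38% = 42%. → 42%.
Line D: metalworking → 13.02; pneumatic → 13.02.01; new → 13.02.01.02. Scheduled 8%. Caledon agreement on 13.02: CTH met → 7% available; preferential 7%. → 7%.
Line E: printing → 13.03; hand-operated → 13.03.02; as parts → 13.03.02.01. Scheduled 19%. quota on 13.03 open → in-quota 4%; Caledon agreement on 13.02: 13.03.02.01 not covered. → 4%.
Sum: 14% + 4% + 42% + 7% + 4% = 71%.

71%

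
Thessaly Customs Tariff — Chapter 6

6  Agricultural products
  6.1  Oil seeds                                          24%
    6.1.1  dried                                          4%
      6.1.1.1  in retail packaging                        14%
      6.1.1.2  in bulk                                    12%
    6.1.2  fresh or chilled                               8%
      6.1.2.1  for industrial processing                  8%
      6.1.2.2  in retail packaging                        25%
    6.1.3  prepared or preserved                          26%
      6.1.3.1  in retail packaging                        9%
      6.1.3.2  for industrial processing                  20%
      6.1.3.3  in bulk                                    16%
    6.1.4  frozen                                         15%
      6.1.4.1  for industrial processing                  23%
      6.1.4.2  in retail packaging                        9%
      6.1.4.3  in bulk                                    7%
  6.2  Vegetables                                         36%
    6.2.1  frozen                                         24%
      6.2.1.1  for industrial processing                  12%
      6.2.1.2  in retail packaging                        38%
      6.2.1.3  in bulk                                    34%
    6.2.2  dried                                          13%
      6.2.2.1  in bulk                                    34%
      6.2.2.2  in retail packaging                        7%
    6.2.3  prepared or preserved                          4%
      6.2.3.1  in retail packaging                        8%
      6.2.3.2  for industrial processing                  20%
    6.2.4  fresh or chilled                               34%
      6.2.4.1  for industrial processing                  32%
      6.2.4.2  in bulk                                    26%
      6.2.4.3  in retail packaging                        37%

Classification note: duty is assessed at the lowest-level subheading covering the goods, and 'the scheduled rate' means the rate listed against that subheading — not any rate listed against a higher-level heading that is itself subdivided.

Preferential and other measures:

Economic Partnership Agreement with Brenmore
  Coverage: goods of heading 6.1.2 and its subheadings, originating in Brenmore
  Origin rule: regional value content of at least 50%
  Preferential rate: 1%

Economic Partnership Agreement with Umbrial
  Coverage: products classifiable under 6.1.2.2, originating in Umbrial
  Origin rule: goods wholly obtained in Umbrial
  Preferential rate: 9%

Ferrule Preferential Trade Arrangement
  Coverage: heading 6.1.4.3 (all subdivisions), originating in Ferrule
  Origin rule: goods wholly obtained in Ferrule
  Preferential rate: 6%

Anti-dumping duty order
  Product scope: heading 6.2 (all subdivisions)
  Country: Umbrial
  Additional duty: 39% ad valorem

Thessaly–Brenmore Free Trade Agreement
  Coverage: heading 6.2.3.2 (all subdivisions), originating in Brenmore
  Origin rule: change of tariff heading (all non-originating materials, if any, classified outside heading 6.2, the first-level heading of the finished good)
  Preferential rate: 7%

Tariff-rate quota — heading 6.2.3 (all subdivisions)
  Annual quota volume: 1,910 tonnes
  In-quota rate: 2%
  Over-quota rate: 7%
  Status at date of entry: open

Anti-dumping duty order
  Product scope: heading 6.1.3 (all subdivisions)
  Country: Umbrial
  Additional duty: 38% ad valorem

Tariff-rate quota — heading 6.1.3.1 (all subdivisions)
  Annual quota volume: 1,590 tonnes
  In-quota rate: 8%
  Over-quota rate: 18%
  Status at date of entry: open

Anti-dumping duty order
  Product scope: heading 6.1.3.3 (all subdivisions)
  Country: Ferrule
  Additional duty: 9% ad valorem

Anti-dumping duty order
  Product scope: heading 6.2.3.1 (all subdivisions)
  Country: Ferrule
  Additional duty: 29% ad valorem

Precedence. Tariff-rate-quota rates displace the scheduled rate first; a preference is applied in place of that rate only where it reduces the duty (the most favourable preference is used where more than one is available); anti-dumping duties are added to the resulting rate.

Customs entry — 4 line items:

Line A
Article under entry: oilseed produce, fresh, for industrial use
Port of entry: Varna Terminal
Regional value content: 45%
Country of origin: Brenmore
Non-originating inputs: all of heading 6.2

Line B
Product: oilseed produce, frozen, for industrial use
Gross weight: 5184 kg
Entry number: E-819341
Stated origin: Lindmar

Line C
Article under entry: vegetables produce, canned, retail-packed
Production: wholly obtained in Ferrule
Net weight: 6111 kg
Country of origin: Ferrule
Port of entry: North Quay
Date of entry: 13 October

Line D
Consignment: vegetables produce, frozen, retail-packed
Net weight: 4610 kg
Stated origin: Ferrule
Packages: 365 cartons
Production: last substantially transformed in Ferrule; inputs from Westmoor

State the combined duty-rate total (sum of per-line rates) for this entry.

100%

Line A: oilseed → 6.1; fresh → 6.1.2; for industrial use → 6.1.2.1. Scheduled 8%. Brenmore agreement on 6.1.2: RVC < 50%; Brenmore agreement on 6.2.3.2: 6.1.2.1 not covered. → 8%.
Line B: oilseed → 6.1; frozen → 6.1.4; for industrial use → 6.1.4.1. Scheduled 23%. No special measure applies. → 23%.
Line C: vegetables → 6.2; canned → 6.2.3; retail-packed → 6.2.3.1. Scheduled 8%. quota on 6.2.3 open → in-quota 2%; Ferrule agreement on 6.1.4.3: 6.2.3.1 not covered; anti-dumping (Ferrule, 6.2.3.1): +29%; total 2% + 29% = 31%. → 31%.
Line D: vegetables → 6.2; frozen → 6.2.1; retail-packed → 6.2.1.2. Scheduled 38%. Ferrule agreement on 6.1.4.3: 6.2.1.2 not covered. → 38%.
Sum: 8% + 23% + 31% + 38% = 100%.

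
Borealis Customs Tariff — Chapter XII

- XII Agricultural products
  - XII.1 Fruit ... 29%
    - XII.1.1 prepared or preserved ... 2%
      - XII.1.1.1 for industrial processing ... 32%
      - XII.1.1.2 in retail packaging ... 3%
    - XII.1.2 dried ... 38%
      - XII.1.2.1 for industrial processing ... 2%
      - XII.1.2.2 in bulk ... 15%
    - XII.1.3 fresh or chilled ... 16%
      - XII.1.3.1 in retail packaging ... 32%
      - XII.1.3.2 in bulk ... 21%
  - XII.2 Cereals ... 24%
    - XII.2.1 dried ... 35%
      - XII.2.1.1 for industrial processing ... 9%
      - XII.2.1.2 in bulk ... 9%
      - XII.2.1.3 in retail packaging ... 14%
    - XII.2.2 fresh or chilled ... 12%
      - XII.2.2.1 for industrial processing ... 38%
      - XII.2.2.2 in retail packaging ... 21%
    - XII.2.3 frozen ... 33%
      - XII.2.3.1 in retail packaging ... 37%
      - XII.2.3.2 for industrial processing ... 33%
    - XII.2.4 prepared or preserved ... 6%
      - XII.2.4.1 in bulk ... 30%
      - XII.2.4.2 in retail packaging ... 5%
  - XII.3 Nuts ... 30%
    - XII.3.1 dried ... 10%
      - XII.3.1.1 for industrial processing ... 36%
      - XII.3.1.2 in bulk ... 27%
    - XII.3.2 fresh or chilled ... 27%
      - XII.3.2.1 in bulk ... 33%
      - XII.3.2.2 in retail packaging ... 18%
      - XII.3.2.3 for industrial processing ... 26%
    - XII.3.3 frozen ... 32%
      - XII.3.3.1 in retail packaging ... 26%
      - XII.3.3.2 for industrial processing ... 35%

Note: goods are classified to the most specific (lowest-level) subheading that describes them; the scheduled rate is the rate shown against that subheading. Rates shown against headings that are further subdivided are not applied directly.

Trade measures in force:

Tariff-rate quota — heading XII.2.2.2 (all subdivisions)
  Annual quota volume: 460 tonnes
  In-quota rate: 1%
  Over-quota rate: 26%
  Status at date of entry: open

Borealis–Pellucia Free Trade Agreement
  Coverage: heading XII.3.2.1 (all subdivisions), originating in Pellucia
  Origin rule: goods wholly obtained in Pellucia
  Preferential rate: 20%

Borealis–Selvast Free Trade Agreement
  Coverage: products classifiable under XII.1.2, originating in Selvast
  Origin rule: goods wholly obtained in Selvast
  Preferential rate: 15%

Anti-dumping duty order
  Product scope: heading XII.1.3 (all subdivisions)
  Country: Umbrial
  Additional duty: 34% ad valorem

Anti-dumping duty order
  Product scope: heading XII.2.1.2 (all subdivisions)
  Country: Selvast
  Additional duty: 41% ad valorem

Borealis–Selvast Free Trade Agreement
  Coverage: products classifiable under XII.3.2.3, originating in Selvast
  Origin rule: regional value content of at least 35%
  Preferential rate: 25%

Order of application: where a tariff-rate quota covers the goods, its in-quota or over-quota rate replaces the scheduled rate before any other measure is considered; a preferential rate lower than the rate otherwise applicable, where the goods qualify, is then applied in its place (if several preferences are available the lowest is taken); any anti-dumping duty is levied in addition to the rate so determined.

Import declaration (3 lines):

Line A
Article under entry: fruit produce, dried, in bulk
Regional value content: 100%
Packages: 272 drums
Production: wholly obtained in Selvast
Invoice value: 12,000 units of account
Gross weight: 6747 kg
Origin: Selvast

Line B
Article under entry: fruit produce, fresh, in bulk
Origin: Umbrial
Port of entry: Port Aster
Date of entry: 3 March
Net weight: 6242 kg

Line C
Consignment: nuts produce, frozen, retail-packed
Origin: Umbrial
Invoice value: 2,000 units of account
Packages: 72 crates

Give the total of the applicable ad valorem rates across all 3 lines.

Line A: fruit → XII.1; dried → XII.1.2; in bulk → XII.1.2.2. Scheduled 15%. Selvast agreement on XII.1.2: wholly obtained → 15% available; Selvast agreement on XII.3.2.3: XII.1.2.2 not covered; preference 15% not lower than 15% → no reduction. → 15%.
Line B: fruit → XII.1; fresh → XII.1.3; in bulk → XII.1.3.2. Scheduled 21%. anti-dumping (Umbrial, XII.1.3): +34%; total 21% + 34% = 55%. → 55%.
Line C: nuts → XII.3; frozen → XII.3.3; retail-packed → XII.3.3.1. Scheduled 26%. No special measure applies. → 26%.
Sum: 15% + 55% + 26% = 96%.

96%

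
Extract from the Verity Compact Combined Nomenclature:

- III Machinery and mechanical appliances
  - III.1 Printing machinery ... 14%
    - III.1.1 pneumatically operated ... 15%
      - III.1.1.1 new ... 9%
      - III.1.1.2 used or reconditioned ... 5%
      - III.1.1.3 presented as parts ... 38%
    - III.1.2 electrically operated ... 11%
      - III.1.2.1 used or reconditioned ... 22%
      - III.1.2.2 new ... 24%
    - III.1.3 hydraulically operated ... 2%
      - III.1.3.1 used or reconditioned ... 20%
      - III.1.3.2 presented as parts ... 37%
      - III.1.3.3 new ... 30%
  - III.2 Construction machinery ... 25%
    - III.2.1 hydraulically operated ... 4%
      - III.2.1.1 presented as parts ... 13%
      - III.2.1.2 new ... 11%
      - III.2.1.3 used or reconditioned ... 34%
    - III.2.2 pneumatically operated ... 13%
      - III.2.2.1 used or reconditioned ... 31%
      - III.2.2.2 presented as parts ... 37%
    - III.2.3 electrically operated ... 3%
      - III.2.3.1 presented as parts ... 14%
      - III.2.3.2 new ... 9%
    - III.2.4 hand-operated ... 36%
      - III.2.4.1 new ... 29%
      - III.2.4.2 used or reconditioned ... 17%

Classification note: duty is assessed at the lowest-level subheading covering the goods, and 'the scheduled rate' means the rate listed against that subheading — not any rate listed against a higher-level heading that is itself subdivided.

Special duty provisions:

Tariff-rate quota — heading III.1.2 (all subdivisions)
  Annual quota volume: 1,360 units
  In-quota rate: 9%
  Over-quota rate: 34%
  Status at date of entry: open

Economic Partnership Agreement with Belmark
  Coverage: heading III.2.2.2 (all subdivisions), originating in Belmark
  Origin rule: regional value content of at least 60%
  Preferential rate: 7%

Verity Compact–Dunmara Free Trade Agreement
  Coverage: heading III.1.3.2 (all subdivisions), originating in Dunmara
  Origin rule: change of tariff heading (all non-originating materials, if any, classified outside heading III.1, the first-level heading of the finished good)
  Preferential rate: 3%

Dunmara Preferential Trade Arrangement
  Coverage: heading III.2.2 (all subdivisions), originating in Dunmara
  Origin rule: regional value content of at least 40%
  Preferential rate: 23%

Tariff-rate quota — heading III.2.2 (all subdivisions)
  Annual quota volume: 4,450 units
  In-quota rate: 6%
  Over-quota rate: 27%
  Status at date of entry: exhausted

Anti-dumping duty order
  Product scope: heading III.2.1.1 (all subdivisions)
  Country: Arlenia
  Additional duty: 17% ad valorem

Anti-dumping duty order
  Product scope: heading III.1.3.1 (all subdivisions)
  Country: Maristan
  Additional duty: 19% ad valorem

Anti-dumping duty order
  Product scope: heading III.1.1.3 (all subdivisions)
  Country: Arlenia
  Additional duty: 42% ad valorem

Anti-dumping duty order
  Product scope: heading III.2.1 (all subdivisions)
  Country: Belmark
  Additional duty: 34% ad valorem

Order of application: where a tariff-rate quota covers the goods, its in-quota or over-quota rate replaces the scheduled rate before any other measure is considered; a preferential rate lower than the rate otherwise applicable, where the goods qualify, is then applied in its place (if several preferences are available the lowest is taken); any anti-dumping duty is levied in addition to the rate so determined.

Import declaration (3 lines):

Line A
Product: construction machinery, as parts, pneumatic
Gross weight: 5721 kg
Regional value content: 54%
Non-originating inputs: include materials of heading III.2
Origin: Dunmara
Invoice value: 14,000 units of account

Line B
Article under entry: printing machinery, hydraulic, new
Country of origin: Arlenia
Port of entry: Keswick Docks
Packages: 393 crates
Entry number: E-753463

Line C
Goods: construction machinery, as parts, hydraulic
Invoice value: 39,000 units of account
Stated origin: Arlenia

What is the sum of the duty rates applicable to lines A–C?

Line A: construction → III.2; pneumatic → III.2.2; as parts → III.2.2.2. Scheduled 37%. quota on III.2.2 exhausted → over-quota 27%; Dunmara agreement on III.1.3.2: III.2.2.2 not covered; Dunmara agreement on III.2.2: RVC ≥ 40% → 23% available; preferential 23%. → 23%.
Line B: printing → III.1; hydraulic → III.1.3; new → III.1.3.3. Scheduled 30%. No special measure applies. → 30%.
Line C: construction → III.2; hydraulic → III.2.1; as parts → III.2.1.1. Scheduled 13%. anti-dumping (Arlenia, III.2.1.1): +17%; total 13% + 17% = 30%. → 30%.
Sum: 23% + 30% + 30% = 83%.

83%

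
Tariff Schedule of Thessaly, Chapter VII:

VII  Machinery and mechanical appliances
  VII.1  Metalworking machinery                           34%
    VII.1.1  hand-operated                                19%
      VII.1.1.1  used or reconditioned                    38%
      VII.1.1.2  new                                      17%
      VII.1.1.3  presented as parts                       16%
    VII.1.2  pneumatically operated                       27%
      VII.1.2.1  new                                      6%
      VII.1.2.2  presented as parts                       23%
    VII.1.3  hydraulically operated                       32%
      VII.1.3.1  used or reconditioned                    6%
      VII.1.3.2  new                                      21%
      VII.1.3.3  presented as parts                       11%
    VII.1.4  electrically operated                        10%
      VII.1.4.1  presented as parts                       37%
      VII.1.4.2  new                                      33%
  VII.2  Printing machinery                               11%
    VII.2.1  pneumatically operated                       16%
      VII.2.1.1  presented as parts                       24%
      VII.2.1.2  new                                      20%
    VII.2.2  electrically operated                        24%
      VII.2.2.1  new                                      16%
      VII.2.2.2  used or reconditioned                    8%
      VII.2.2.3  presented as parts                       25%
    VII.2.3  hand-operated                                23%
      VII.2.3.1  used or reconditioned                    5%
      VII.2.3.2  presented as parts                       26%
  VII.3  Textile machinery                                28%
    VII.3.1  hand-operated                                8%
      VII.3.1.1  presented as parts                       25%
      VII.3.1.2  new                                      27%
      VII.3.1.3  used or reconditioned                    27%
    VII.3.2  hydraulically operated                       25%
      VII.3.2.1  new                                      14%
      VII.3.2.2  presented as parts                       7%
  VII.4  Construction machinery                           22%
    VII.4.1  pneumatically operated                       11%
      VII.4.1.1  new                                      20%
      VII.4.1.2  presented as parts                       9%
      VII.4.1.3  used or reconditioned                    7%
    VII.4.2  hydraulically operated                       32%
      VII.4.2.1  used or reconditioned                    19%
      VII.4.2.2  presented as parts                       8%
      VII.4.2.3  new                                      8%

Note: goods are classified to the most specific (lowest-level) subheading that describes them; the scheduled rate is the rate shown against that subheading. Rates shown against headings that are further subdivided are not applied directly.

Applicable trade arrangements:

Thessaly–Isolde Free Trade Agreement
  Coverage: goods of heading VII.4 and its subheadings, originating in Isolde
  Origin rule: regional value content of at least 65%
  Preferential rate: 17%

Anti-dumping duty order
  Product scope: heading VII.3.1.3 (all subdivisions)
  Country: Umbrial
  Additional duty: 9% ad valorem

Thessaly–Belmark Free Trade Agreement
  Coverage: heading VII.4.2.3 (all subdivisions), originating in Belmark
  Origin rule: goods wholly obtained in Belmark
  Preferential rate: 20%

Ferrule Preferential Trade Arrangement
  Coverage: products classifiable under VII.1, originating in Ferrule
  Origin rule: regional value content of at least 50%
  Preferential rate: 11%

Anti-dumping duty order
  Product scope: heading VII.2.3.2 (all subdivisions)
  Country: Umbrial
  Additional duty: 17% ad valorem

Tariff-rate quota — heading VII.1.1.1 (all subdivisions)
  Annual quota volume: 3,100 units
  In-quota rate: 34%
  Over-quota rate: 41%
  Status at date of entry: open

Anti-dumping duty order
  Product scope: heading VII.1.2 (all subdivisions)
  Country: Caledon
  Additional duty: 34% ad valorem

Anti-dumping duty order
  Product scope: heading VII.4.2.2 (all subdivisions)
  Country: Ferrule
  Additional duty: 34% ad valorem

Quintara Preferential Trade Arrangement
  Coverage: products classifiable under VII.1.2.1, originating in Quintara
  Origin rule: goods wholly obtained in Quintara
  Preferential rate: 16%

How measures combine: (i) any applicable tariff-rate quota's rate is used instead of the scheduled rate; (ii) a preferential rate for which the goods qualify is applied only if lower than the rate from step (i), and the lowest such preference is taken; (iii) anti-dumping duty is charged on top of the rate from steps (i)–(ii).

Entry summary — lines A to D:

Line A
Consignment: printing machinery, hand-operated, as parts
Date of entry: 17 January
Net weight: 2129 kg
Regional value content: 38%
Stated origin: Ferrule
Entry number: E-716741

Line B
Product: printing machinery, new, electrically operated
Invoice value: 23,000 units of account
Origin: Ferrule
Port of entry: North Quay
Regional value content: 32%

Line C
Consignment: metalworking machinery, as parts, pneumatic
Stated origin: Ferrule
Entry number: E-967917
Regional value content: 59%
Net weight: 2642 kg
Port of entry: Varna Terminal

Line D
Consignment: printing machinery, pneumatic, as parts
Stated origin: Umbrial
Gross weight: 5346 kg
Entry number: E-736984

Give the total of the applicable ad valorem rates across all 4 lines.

77%

Line A: printing → VII.2; hand-operated → VII.2.3; as parts → VII.2.3.2. Scheduled 26%. Ferrule agreement on VII.1: VII.2.3.2 not covered. → 26%.
Line B: printing → VII.2; electrically operated → VII.2.2; new → VII.2.2.1. Scheduled 16%. Ferrule agreement on VII.1: VII.2.2.1 not covered. → 16%.
Line C: metalworking → VII.1; pneumatic → VII.1.2; as parts → VII.1.2.2. Scheduled 23%. Ferrule agreement on VII.1: RVC ≥ 50% → 11% available; preferential 11%. → 11%.
Line D: printing → VII.2; pneumatic → VII.2.1; as parts → VII.2.1.1. Scheduled 24%. No special measure applies. → 24%.
Sum: 26% + 16% + 11% + 24% = 77%.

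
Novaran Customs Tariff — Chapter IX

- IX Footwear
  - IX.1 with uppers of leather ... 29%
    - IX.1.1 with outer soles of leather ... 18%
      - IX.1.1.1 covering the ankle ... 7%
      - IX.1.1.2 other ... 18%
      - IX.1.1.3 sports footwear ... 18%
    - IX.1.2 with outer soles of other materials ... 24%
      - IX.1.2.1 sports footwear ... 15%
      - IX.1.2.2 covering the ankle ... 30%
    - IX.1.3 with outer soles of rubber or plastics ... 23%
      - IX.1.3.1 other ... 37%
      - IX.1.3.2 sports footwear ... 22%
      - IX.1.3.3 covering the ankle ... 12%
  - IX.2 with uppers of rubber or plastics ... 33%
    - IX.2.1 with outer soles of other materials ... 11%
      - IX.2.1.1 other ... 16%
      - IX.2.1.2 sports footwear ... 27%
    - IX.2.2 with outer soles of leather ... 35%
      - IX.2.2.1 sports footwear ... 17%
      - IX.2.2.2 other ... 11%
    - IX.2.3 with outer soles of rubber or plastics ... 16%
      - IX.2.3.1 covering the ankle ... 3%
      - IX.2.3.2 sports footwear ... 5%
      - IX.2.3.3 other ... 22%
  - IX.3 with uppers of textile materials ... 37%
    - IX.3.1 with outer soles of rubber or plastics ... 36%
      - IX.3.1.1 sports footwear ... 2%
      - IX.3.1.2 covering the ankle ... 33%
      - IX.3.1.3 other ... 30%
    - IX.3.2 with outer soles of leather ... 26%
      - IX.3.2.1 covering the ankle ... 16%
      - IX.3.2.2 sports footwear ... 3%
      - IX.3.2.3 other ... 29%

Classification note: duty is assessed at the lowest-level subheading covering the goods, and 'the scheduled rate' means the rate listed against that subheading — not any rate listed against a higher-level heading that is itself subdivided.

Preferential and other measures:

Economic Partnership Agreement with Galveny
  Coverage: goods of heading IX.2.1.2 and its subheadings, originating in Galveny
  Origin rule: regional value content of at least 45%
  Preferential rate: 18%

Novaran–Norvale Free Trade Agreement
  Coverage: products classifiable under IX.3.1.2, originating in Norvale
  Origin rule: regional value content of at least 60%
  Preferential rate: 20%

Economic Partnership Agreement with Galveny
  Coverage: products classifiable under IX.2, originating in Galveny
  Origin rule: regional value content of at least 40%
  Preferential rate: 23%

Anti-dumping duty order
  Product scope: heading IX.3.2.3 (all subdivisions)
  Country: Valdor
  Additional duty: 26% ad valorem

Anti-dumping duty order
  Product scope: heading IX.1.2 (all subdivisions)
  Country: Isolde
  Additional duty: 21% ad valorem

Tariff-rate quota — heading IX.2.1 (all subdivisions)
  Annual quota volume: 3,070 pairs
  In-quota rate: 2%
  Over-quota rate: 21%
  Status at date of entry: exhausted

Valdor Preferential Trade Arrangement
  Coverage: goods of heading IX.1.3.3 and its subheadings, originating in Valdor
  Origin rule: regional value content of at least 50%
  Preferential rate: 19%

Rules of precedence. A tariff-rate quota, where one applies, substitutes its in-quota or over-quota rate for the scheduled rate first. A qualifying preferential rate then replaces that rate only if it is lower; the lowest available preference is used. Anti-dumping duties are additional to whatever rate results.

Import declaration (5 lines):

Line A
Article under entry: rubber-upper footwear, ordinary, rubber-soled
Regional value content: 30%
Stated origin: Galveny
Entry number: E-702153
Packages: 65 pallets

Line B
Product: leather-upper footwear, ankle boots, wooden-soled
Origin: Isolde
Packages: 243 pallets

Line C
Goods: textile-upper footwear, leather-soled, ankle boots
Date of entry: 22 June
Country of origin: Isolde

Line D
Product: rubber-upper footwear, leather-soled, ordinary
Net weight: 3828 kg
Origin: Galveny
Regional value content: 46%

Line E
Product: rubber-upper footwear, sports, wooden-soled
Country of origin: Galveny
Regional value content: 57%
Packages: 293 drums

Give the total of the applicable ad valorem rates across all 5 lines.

118%

Line A: rubber-upper → IX.2; rubber-soled → IX.2.3; ordinary → IX.2.3.3. Scheduled 22%. Galveny agreement on IX.2.1.2: IX.2.3.3 not covered; Galveny agreement on IX.2: RVC < 40%. → 22%.
Line B: leather-upper → IX.1; wooden-soled → IX.1.2; ankle boots → IX.1.2.2. Scheduled 30%. anti-dumping (Isolde, IX.1.2): +21%; total 30% + 21% = 51%. → 51%.
Line C: textile-upper → IX.3; leather-soled → IX.3.2; ankle boots → IX.3.2.1. Scheduled 16%. No special measure applies. → 16%.
Line D: rubber-upper → IX.2; leather-soled → IX.2.2; ordinary → IX.2.2.2. Scheduled 11%. Galveny agreement on IX.2.1.2: IX.2.2.2 not covered; Galveny agreement on IX.2: RVC ≥ 40% → 23% available; preference 23% not lower than 11% → no reduction. → 11%.
Line E: rubber-upper → IX.2; wooden-soled → IX.2.1; sports → IX.2.1.2. Scheduled 27%. quota on IX.2.1 exhausted → over-quota 21%; Galveny agreement on IX.2.1.2: RVC ≥ 45% → 18% available; Galveny agreement on IX.2: RVC ≥ 40% → 23% available; preferential 18%. → 18%.
Sum: 22% + 51% + 16% + 11% + 18% = 118%.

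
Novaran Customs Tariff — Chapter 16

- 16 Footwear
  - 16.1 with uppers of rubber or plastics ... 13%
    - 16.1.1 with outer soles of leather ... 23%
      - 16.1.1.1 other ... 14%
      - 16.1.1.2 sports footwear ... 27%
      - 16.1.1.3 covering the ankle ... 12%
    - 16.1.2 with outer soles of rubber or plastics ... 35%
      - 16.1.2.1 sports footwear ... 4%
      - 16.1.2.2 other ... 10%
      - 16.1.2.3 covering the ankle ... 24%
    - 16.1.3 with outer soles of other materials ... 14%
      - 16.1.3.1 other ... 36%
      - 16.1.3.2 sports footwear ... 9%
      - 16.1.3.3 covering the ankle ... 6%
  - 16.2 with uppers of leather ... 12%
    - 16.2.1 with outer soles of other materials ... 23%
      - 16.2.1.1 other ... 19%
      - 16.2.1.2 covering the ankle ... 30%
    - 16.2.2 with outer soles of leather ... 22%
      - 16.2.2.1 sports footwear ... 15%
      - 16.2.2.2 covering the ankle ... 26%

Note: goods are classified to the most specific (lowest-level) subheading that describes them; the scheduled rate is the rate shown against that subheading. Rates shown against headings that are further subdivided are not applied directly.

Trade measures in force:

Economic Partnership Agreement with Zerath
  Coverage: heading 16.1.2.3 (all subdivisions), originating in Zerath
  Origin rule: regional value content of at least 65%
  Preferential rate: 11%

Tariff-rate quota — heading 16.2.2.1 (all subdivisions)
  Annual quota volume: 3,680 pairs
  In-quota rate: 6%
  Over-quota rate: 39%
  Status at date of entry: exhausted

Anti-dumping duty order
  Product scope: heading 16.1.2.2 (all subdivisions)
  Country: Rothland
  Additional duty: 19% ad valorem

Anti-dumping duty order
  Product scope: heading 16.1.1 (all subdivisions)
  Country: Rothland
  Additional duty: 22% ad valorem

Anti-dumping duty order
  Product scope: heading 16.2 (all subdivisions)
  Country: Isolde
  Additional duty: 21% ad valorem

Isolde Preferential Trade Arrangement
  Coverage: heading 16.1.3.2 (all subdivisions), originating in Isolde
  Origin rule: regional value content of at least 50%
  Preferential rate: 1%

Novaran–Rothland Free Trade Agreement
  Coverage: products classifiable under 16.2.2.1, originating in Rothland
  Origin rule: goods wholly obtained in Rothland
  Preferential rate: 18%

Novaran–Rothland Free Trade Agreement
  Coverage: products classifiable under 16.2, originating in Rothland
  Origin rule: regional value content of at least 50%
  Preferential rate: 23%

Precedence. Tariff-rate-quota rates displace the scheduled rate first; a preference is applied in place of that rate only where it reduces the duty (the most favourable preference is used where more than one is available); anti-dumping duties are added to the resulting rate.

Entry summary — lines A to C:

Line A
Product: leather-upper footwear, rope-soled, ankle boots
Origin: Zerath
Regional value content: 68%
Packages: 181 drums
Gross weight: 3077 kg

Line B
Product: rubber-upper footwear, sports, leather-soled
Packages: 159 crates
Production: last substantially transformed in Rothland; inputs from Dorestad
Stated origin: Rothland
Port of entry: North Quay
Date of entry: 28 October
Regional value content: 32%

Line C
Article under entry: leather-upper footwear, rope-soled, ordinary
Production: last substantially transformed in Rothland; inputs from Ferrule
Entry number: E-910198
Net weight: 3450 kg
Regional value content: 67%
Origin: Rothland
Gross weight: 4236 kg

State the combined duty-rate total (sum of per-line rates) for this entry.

98%

Line A: leather-upper → 16.2; rope-soled → 16.2.1; ankle boots → 16.2.1.2. Scheduled 30%. Zerath agreement on 16.1.2.3: 16.2.1.2 not covered. → 30%.
Line B: rubber-upper → 16.1; leather-soled → 16.1.1; sports → 16.1.1.2. Scheduled 27%. Rothland agreement on 16.2.2.1: 16.1.1.2 not covered; Rothland agreement on 16.2: 16.1.1.2 not covered; anti-dumping (Rothland, 16.1.1): +22%; total 27% + 22% = 49%. → 49%.
Line C: leather-upper → 16.2; rope-soled → 16.2.1; ordinary → 16.2.1.1. Scheduled 19%. Rothland agreement on 16.2.2.1: 16.2.1.1 not covered; Rothland agreement on 16.2: RVC ≥ 50% → 23% available; preference 23% not lower than 19% → no reduction. → 19%.
Sum: 30% + 49% + 19% = 98%.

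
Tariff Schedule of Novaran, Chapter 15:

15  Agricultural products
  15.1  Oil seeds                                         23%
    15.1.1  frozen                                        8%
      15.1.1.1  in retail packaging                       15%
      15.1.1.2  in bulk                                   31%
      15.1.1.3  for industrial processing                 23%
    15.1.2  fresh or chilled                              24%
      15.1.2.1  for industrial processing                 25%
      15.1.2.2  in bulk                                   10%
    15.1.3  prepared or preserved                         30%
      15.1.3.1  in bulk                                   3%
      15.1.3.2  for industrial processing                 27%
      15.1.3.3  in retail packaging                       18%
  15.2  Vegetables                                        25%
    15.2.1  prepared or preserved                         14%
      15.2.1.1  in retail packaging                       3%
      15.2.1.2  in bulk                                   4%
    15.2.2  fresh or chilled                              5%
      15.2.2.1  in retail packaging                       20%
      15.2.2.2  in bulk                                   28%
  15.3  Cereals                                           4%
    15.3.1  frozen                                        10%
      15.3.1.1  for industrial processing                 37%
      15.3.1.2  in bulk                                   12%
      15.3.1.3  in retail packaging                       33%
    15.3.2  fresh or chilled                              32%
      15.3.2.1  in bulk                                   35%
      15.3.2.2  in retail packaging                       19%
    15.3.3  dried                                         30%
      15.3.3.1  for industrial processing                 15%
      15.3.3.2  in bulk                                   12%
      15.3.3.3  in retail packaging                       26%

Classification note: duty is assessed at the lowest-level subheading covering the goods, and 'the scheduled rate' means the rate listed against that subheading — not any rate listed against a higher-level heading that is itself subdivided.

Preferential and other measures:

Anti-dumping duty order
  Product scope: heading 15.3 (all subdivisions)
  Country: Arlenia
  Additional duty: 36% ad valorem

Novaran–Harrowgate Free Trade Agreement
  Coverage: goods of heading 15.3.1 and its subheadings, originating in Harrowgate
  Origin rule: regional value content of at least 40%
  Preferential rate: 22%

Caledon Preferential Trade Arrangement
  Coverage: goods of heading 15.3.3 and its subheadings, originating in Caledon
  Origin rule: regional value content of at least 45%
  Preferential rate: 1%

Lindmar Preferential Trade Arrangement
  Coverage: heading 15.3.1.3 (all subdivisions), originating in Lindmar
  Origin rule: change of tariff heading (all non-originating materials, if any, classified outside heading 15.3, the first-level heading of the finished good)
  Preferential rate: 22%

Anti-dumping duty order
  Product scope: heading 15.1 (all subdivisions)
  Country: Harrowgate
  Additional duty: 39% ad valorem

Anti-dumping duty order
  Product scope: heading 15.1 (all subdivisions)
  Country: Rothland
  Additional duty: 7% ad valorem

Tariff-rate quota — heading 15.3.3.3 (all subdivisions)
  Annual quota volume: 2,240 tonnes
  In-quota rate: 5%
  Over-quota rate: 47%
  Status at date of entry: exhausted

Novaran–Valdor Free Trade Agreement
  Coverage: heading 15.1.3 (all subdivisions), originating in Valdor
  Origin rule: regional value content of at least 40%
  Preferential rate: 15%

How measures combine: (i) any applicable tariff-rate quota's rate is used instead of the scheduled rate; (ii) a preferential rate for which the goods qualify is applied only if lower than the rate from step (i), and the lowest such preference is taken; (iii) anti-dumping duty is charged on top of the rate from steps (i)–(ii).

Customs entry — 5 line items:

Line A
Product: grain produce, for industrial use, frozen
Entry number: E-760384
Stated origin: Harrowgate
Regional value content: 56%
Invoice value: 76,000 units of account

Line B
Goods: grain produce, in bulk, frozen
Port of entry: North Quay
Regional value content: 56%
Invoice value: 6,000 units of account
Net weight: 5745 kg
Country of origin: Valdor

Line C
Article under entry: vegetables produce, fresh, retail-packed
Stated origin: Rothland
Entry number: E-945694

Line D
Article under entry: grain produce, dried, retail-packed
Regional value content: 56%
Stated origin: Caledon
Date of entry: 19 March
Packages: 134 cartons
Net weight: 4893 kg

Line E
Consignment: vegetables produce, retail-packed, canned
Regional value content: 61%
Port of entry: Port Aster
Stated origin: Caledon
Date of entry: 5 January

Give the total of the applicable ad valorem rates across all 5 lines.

58%

Line A: grain → 15.3; frozen → 15.3.1; for industrial use → 15.3.1.1. Scheduled 37%. Harrowgate agreement on 15.3.1: RVC ≥ 40% → 22% available; preferential 22%. → 22%.
Line B: grain → 15.3; frozen → 15.3.1; in bulk → 15.3.1.2. Scheduled 12%. Valdor agreement on 15.1.3: 15.3.1.2 not covered. → 12%.
Line C: vegetables → 15.2; fresh → 15.2.2; retail-packed → 15.2.2.1. Scheduled 20%. No special measure applies. → 20%.
Line D: grain → 15.3; dried → 15.3.3; retail-packed → 15.3.3.3. Scheduled 26%. quota on 15.3.3.3 exhausted → over-quota 47%; Caledon agreement on 15.3.3: RVC ≥ 45% → 1% available; preferential 1%. → 1%.
Line E: vegetables → 15.2; canned → 15.2.1; retail-packed → 15.2.1.1. Scheduled 3%. Caledon agreement on 15.3.3: 15.2.1.1 not covered. → 3%.
Sum: 22% + 12% + 20% + 1% + 3% = 58%.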